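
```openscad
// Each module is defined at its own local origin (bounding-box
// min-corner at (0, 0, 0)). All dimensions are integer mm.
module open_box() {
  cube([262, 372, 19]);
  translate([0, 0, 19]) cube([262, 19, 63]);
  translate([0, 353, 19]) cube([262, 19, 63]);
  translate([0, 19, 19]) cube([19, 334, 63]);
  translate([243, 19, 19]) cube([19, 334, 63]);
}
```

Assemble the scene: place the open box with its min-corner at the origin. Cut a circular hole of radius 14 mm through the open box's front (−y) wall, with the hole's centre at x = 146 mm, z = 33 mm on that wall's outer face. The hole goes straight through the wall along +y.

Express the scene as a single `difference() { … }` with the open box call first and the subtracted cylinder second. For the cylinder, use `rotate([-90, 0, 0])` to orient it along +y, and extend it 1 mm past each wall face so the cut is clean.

difference() {
  open_box();
  translate([146, -1, 33]) rotate([-90, 0, 0]) cylinder(h = 21, r = 14);
}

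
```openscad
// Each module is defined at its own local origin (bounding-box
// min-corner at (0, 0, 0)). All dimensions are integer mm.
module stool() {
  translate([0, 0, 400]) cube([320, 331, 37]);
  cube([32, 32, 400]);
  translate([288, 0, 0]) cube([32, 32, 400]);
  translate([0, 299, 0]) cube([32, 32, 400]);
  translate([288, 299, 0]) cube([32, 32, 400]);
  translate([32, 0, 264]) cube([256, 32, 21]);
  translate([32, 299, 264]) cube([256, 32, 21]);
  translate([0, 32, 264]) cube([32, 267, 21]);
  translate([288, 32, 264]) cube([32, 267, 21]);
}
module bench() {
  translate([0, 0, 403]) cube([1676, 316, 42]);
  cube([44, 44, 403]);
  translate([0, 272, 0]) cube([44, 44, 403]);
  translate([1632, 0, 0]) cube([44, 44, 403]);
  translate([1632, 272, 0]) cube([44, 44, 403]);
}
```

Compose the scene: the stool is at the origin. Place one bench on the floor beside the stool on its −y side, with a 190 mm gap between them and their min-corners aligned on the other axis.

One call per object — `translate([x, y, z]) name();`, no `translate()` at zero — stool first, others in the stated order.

stool();
translate([0, -506, 0]) bench();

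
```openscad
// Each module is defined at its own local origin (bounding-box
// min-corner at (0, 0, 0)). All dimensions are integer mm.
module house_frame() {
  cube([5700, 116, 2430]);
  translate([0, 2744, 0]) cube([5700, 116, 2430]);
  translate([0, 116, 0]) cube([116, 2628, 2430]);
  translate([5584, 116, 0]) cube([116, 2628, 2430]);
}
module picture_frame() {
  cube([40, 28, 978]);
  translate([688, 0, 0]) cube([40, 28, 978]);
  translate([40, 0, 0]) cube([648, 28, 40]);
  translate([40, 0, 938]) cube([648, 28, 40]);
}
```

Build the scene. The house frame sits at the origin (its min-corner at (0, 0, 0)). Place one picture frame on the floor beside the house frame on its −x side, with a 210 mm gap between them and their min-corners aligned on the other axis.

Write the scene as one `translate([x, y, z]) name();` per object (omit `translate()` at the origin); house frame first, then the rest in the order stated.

house_frame();
translate([-938, 0, 0]) picture_frame();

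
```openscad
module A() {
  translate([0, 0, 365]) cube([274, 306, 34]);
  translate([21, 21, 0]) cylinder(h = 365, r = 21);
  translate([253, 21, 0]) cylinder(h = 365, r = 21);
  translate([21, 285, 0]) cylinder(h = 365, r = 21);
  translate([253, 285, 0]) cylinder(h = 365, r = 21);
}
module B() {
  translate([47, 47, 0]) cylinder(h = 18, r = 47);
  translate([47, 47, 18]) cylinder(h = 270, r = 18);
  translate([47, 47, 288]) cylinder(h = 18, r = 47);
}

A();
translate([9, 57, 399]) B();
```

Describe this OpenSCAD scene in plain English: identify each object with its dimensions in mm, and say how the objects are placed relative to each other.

A is a four-legged stool. The seat is a 274×306×34 mm slab whose top surface is at z = 399 mm; four round legs, each 42 mm in diameter, run from the floor (z = 0) to the underside of the seat, each leg's axis is inset half a diameter from the nearest pair of seat edges (so the leg's bounding box is flush with the corner).

B is a spool: two coaxial disc flanges of radius 47 mm and thickness 18 mm, joined by a core cylinder of radius 18 mm and height 270 mm. The lower flange rests on z = 0 and the three cylinders share a vertical axis.

The spool is on top of the stool.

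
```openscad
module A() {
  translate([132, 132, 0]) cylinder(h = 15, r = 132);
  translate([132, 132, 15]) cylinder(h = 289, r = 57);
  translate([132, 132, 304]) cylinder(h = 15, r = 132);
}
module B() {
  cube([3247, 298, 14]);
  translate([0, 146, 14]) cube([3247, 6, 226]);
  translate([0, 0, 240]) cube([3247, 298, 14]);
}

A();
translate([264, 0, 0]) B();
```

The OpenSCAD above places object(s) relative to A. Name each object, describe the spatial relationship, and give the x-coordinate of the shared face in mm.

The spool's +x face and the I-beam's −x face are both at x = 264 mm.

A is a spool. B is an I-beam. The I-beam is against the spool's +x side, with their −y faces flush. The x-coordinate of the shared face is 264 mm.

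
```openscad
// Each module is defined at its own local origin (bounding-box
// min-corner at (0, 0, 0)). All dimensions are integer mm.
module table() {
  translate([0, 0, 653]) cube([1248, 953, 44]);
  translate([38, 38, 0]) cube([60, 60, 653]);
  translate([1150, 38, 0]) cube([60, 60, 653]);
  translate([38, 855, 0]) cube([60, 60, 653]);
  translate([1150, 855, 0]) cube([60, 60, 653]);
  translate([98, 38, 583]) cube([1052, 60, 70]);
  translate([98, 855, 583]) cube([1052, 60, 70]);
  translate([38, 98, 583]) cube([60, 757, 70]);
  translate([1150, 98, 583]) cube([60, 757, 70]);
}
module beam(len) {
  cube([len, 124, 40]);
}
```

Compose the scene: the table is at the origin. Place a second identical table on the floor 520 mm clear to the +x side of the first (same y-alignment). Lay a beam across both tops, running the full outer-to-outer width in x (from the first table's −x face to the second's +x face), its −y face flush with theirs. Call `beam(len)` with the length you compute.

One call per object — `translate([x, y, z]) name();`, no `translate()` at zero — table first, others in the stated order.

table();
translate([1768, 0, 0]) table();
translate([0, 0, 697]) beam(3016);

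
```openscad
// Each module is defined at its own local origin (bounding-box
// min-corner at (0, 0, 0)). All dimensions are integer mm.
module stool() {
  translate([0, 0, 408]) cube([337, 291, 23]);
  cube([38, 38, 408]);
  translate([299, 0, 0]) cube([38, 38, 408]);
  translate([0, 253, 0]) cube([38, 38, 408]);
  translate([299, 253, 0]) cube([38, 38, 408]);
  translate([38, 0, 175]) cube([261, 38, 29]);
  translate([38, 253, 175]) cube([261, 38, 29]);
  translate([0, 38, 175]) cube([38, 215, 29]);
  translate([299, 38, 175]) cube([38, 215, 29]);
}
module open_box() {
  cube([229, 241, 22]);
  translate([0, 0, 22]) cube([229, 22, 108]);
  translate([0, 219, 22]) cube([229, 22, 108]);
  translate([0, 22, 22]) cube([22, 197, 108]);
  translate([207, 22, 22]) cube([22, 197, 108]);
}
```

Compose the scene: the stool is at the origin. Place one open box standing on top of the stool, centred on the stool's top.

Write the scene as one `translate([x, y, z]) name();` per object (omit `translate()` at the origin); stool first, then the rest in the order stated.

stool();
translate([54, 25, 431]) open_box();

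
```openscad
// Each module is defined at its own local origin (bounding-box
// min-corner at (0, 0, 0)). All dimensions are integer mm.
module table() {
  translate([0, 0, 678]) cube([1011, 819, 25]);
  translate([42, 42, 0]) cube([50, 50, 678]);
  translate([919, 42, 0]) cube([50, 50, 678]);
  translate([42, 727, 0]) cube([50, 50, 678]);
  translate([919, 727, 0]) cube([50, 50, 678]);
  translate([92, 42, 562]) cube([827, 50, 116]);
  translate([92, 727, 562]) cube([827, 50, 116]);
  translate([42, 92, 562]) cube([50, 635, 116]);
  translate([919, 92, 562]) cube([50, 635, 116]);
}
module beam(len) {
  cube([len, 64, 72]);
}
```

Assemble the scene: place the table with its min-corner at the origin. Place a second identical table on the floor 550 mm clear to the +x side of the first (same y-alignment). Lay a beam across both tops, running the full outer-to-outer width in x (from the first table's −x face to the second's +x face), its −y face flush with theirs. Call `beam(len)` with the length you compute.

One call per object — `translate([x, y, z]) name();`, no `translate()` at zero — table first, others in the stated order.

table();
translate([1561, 0, 0]) table();
translate([0, 0, 703]) beam(2572);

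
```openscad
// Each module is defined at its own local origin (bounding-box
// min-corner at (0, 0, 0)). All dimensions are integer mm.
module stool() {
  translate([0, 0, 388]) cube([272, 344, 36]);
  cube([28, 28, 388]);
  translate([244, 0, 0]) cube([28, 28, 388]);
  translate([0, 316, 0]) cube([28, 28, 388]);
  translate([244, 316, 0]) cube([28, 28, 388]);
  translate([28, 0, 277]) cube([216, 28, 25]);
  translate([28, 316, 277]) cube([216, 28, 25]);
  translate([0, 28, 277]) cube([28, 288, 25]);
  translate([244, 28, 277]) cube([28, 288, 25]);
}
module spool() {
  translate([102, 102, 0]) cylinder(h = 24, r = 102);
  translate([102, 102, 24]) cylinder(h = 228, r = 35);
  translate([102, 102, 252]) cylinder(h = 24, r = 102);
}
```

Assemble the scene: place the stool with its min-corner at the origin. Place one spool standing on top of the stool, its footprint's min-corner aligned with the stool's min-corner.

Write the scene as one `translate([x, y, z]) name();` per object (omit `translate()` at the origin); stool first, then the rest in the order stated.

stool();
translate([0, 0, 424]) spool();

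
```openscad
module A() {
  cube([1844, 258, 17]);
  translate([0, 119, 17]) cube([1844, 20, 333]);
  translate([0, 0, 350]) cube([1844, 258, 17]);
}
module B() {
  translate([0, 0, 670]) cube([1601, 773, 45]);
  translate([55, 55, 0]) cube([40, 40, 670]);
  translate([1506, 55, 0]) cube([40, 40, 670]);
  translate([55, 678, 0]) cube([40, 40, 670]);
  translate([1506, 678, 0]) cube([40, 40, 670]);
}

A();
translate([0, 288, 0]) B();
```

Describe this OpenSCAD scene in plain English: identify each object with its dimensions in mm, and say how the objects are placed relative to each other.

A is an I-beam lying along x, 1844 mm long. Overall section height 367 mm. Two flanges 258 mm wide (y) and 17 mm thick, one on the floor and one at the top; a web 20 mm thick runs between them, centred on the flange width.

B is a table: top 1601 mm (x) × 773 mm (y), 45 mm thick, upper face at z = 715 mm, on four 40×40 mm square legs, each inset 55 mm from the nearest pair of top edges, running from z = 0 to the bottom of the top.

The table is on the floor beside the I-beam on its +y side.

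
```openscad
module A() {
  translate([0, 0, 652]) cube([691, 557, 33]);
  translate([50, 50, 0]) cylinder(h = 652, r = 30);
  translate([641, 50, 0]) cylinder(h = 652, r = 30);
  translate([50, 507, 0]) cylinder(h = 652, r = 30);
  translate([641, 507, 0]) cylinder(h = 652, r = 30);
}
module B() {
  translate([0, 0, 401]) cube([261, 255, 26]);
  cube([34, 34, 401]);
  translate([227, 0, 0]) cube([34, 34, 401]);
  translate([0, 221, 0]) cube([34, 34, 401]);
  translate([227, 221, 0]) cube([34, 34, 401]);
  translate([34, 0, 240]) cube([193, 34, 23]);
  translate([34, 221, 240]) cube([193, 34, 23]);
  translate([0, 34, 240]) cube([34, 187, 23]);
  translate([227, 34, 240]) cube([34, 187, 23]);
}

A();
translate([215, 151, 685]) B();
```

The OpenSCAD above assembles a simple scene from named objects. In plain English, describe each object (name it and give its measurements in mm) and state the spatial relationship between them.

A is a table: top 691 mm (x) × 557 mm (y), 33 mm thick, upper face at z = 685 mm, on four round legs of 60 mm diameter, each leg's bounding box inset 20 mm from the nearest pair of top edges, running from z = 0 to the bottom of the top.

B is a simple wooden stool: a rectangular seat 261 mm (x) by 255 mm (y), 26 mm thick, top face at z = 427 mm, on four square legs, each 34×34 mm in cross-section. The legs rest on z = 0, each flush with a corner of the seat. Four stretchers, 34 mm wide and 23 mm tall, connect adjacent legs with their undersides at z = 240 mm, each running between the inner faces of the legs it joins and aligned with the legs' outer faces on the other axis.

The stool is on top of the table, centred.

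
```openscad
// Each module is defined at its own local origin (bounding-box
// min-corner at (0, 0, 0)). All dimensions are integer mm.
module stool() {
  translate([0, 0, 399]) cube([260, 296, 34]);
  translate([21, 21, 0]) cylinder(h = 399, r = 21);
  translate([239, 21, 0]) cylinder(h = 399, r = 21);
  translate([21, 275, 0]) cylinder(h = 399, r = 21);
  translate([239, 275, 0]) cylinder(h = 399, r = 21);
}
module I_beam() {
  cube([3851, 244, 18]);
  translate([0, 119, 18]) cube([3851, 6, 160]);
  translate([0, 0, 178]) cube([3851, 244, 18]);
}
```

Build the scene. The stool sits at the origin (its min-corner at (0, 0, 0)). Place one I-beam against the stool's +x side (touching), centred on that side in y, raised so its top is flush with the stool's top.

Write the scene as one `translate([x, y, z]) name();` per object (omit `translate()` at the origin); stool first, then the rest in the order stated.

stool();
translate([260, 26, 237]) I_beam();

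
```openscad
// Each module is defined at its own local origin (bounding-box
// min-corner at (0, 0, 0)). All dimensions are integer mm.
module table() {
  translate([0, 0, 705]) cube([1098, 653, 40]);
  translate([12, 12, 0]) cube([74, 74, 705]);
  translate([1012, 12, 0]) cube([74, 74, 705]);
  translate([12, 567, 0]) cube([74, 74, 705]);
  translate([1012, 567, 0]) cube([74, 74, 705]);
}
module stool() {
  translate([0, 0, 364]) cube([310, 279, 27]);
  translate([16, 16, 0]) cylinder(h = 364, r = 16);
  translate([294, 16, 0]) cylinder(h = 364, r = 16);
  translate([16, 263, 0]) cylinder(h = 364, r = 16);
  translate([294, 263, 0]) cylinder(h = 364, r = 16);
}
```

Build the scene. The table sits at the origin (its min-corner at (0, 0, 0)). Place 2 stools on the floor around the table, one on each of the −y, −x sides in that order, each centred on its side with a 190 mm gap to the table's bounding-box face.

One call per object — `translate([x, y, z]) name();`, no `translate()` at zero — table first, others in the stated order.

table();
translate([394, -469, 0]) stool();
translate([-500, 187, 0]) stool();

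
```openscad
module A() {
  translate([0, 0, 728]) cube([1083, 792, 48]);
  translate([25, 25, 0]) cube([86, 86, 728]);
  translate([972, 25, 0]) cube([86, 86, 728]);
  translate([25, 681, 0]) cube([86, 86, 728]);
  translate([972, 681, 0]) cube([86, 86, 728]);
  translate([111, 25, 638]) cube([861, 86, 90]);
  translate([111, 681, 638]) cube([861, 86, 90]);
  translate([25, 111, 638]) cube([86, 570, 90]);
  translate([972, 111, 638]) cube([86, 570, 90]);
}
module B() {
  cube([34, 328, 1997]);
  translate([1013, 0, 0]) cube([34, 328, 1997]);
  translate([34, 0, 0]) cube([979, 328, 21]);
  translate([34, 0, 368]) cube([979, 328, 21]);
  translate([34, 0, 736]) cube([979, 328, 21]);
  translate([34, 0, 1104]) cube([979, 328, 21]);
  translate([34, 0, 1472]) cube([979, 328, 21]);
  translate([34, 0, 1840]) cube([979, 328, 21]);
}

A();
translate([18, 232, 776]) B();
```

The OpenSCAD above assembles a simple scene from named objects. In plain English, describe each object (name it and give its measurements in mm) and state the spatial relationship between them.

A is a table with a 1083×792 mm rectangular top, 48 mm thick, top surface at z = 776 mm, supported by four 86×86 mm square legs, each inset 25 mm from the nearest pair of top edges, running from the floor. Four apron rails, 86 mm thick and 90 mm tall, run between adjacent legs with their top edges flush with the underside of the top and their outer faces flush with the legs' outer faces.

B is a bookshelf 1047 mm wide overall, 328 mm deep and 1997 mm tall. The two sides are 34 mm thick vertical panels. 6 horizontal shelves of 21 mm thickness span between the inner faces of the sides; the lowest shelf sits on the floor and shelves are stacked with a clear vertical gap of 347 mm between each pair.

The bookshelf is on top of the table, centred.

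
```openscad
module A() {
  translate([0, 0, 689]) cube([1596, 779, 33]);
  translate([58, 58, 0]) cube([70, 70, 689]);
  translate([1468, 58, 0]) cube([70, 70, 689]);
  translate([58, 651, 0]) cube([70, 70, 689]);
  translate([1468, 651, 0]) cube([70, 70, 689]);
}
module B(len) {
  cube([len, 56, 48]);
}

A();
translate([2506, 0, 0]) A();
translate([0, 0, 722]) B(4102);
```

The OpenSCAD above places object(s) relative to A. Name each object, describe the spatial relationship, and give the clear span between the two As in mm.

Second table starts at x = 2506; first ends at x = 1596; clear span = 2506 − 1596 = 910 mm.

A is a table. B is a beam. A beam spans the tops of two tables. The clear span between the two tables is 910 mm.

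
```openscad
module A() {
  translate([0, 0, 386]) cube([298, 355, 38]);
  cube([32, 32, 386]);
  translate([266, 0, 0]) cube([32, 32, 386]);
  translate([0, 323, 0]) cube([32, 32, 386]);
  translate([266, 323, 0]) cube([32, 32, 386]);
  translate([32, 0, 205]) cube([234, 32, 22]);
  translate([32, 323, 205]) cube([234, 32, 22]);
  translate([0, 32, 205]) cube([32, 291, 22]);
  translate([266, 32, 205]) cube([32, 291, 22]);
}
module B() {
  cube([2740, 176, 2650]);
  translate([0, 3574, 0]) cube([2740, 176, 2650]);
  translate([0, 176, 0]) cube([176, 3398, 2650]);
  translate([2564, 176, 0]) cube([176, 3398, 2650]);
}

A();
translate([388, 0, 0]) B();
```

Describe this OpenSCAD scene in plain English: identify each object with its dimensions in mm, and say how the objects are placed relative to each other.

A is a four-legged stool. The seat is a 298×355×38 mm slab whose top surface is at z = 424 mm; four square legs, each 32×32 mm in cross-section, run from the floor (z = 0) to the underside of the seat, each flush with a corner of the seat. Four stretchers, 32 mm wide and 22 mm tall, connect adjacent legs with their undersides at z = 205 mm, each running between the inner faces of the legs it joins and aligned with the legs' outer faces on the other axis.

B is a box-shaped house frame (walls only): outside footprint 2740×3750 mm, wall height 2650 mm, wall thickness 176 mm. The two y-facing walls run the full x-width; the two x-facing walls fit between the inner faces of the y-facing walls.

The house frame is on the floor beside the stool on its +x side.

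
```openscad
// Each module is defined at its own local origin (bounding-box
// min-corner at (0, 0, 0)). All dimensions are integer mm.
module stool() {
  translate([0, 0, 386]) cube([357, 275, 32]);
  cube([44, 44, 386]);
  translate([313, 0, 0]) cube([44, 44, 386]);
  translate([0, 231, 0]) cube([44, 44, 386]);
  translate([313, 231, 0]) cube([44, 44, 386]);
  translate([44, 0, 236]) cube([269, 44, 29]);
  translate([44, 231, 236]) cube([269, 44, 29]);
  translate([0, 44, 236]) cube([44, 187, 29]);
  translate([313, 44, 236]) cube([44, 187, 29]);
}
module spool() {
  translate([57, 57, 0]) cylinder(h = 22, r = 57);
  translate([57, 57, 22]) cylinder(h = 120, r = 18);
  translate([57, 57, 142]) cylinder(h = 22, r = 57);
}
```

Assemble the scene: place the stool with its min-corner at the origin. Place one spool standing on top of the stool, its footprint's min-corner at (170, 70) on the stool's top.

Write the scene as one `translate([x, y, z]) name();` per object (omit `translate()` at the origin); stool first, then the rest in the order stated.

stool();
translate([170, 70, 418]) spool();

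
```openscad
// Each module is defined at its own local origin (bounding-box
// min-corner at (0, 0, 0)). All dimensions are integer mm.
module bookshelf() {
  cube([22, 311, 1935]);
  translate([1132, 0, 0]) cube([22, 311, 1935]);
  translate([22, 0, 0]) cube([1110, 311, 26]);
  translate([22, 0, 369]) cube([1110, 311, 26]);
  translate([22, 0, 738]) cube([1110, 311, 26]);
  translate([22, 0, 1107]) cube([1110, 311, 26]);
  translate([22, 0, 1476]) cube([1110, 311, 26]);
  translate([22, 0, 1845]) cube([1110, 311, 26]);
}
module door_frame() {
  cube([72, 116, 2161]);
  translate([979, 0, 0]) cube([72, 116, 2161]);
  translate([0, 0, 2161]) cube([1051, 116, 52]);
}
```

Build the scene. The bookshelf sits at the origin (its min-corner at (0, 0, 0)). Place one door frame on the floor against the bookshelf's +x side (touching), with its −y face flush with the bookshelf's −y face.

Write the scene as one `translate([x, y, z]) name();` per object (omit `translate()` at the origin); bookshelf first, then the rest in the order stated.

bookshelf();
translate([1154, 0, 0]) door_frame();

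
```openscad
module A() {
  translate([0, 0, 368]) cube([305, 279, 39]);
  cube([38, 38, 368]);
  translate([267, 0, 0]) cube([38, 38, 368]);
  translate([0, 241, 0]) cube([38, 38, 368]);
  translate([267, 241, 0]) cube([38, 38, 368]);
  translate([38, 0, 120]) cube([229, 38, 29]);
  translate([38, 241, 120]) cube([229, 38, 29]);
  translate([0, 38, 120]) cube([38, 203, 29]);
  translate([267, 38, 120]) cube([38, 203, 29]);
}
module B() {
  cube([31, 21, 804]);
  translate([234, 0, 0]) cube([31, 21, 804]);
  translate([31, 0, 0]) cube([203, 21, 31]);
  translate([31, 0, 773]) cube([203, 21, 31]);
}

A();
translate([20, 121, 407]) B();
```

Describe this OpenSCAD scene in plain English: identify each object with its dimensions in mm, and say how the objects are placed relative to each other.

A is a four-legged stool. The seat is 305×279 mm, 39 mm thick, top at z = 407 mm. It stands on four square legs, each 38×38 mm in cross-section, from z = 0 to the seat underside, each flush with a corner of the seat. Four stretchers, 38 mm wide and 29 mm tall, connect adjacent legs with their undersides at z = 120 mm, each running between the inner faces of the legs it joins and aligned with the legs' outer faces on the other axis.

B is a rectangular picture frame lying in the x–z plane (depth along y). The opening is 203 mm wide (x) by 742 mm tall (z), surrounded by a border 31 mm wide on all four sides. The frame is 21 mm deep and is made of two full-height vertical stiles with two horizontal rails fitted between them.

The picture frame is on top of the stool.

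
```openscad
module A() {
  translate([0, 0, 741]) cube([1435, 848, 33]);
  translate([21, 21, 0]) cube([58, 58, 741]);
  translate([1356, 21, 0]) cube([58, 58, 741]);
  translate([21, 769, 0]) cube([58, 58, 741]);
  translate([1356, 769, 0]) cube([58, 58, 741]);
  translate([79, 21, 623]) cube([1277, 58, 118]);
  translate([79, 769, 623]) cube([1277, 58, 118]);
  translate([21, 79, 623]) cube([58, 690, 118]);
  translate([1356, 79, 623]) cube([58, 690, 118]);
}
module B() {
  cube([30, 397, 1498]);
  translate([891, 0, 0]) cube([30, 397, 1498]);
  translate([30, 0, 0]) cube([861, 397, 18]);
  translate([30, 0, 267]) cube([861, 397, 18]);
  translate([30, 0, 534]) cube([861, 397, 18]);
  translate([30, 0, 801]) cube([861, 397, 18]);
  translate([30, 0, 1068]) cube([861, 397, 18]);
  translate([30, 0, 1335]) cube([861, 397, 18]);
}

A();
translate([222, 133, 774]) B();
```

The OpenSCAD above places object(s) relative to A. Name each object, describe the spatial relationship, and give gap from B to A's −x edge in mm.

A is a table. B is a bookshelf. The bookshelf is on top of the table. The gap from the bookshelf to the table's −x edge is 222 mm.

The bookshelf's min-x is at 222; the table's min-x is 0; gap = 222 mm.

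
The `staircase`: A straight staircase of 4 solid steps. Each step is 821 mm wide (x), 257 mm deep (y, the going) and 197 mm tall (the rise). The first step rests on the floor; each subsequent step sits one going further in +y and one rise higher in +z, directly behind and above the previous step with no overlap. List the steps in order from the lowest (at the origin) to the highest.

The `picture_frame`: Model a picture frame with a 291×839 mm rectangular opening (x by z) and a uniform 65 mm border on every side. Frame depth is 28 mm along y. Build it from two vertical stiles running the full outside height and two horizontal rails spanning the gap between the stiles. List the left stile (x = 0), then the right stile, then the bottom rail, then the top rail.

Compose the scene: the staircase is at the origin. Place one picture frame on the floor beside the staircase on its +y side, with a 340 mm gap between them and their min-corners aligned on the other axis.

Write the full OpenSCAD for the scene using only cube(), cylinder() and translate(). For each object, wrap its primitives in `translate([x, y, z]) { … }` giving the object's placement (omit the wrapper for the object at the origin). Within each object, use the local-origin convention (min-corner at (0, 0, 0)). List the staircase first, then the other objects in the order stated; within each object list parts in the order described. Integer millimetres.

cube([821, 257, 197]);
translate([0, 257, 197]) cube([821, 257, 197]);
translate([0, 514, 394]) cube([821, 257, 197]);
translate([0, 771, 591]) cube([821, 257, 197]);
translate([0, 1368, 0]) {
  cube([65, 28, 969]);
  translate([356, 0, 0]) cube([65, 28, 969]);
  translate([65, 0, 0]) cube([291, 28, 65]);
  translate([65, 0, 904]) cube([291, 28, 65]);
}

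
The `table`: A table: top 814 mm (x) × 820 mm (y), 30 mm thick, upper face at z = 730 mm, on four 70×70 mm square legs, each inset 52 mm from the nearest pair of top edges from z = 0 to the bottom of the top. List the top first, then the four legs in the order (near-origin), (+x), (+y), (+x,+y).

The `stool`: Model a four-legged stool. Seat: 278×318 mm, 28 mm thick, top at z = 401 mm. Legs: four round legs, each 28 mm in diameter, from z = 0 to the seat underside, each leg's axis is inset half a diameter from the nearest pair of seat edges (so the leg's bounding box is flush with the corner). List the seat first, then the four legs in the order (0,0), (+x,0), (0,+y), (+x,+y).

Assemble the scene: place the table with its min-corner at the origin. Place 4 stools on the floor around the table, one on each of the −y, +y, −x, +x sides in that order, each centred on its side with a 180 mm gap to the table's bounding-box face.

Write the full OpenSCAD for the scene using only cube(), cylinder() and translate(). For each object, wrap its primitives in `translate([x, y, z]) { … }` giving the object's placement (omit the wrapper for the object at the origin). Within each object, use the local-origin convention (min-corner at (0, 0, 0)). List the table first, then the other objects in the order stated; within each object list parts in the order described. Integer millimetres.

translate([0, 0, 700]) cube([814, 820, 30]);
translate([52, 52, 0]) cube([70, 70, 700]);
translate([692, 52, 0]) cube([70, 70, 700]);
translate([52, 698, 0]) cube([70, 70, 700]);
translate([692, 698, 0]) cube([70, 70, 700]);
translate([268, -498, 0]) {
  translate([0, 0, 373]) cube([278, 318, 28]);
  translate([14, 14, 0]) cylinder(h = 373, r = 14);
  translate([264, 14, 0]) cylinder(h = 373, r = 14);
  translate([14, 304, 0]) cylinder(h = 373, r = 14);
  translate([264, 304, 0]) cylinder(h = 373, r = 14);
}
translate([268, 1000, 0]) {
  translate([0, 0, 373]) cube([278, 318, 28]);
  translate([14, 14, 0]) cylinder(h = 373, r = 14);
  translate([264, 14, 0]) cylinder(h = 373, r = 14);
  translate([14, 304, 0]) cylinder(h = 373, r = 14);
  translate([264, 304, 0]) cylinder(h = 373, r = 14);
}
translate([-458, 251, 0]) {
  translate([0, 0, 373]) cube([278, 318, 28]);
  translate([14, 14, 0]) cylinder(h = 373, r = 14);
  translate([264, 14, 0]) cylinder(h = 373, r = 14);
  translate([14, 304, 0]) cylinder(h = 373, r = 14);
  translate([264, 304, 0]) cylinder(h = 373, r = 14);
}
translate([994, 251, 0]) {
  translate([0, 0, 373]) cube([278, 318, 28]);
  translate([14, 14, 0]) cylinder(h = 373, r = 14);
  translate([264, 14, 0]) cylinder(h = 373, r = 14);
  translate([14, 304, 0]) cylinder(h = 373, r = 14);
  translate([264, 304, 0]) cylinder(h = 373, r = 14);
}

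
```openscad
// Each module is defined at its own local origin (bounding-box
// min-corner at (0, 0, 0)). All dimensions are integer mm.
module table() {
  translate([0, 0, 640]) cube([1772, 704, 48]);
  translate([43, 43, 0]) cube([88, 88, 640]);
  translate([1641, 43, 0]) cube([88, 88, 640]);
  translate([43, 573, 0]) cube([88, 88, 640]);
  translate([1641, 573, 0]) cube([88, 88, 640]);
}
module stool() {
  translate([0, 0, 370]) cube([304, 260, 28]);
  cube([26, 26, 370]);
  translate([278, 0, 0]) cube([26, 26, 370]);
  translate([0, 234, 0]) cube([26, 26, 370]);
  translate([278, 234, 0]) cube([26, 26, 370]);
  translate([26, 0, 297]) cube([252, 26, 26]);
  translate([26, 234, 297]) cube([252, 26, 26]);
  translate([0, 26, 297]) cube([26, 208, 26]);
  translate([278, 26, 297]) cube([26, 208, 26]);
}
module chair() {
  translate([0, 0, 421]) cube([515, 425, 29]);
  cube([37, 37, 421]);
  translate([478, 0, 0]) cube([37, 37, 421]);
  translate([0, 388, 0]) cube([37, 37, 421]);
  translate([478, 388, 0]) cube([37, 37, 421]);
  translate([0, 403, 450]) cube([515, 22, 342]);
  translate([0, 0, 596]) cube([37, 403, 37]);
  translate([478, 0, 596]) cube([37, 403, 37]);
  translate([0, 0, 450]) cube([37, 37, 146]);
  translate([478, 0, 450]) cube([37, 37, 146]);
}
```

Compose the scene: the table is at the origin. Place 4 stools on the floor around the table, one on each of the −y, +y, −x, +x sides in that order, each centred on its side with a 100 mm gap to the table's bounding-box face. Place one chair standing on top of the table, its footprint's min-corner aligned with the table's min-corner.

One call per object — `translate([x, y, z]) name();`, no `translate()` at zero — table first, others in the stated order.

table();
translate([734, -360, 0]) stool();
translate([734, 804, 0]) stool();
translate([-404, 222, 0]) stool();
translate([1872, 222, 0]) stool();
translate([0, 0, 688]) chair();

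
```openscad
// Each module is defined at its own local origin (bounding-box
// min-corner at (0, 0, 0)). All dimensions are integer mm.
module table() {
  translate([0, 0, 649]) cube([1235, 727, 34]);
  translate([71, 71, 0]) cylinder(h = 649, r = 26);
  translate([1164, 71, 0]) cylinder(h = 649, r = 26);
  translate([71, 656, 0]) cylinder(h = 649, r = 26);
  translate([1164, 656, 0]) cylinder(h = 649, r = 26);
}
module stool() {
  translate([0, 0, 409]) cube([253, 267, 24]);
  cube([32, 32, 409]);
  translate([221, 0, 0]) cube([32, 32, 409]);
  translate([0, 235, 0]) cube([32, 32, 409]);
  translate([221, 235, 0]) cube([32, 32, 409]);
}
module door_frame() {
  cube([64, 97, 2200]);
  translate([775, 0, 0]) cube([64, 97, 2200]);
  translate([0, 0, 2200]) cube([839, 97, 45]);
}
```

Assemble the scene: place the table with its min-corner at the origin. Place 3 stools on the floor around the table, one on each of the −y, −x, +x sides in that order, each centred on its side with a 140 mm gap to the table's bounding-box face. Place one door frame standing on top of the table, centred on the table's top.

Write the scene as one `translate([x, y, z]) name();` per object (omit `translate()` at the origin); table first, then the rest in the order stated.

table();
translate([491, -407, 0]) stool();
translate([-393, 230, 0]) stool();
translate([1375, 230, 0]) stool();
translate([198, 315, 683]) door_frame();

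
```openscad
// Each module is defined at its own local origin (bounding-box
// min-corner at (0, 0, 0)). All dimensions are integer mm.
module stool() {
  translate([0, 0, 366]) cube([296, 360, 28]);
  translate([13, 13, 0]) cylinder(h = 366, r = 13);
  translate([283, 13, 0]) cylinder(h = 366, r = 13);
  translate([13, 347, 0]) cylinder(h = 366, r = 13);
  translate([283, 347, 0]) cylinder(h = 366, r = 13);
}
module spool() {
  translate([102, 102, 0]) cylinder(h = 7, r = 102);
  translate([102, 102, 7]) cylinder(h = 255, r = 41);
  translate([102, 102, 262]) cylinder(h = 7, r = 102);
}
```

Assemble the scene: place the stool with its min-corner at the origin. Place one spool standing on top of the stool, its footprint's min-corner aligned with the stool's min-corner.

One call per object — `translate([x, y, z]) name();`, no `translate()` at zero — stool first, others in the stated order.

stool();
translate([0, 0, 394]) spool();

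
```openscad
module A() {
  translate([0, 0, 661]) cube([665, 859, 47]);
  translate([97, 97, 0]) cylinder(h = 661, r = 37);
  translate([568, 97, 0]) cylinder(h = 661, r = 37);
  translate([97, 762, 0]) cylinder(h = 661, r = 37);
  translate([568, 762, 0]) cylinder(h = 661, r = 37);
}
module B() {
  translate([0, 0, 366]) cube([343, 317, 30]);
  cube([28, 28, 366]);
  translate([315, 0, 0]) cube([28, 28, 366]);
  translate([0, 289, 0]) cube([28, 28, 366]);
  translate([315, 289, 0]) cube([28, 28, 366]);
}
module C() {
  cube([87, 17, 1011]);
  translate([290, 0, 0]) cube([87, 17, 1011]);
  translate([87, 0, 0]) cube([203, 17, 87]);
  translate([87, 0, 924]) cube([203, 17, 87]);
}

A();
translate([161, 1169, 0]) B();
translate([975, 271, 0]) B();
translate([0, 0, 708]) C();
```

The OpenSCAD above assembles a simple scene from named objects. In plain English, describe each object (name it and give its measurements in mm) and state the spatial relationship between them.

A is a rectangular dining table. The top is 665×859×47 mm with its upper surface at z = 708 mm. It stands on four round legs of 74 mm diameter, each leg's bounding box inset 60 mm from the nearest pair of top edges, running from the floor to the underside of the top.

B is a four-legged stool. The seat is 343×317 mm, 30 mm thick, top at z = 396 mm. It stands on four square legs, each 28×28 mm in cross-section, from z = 0 to the seat underside, each flush with a corner of the seat.

C is a picture frame with a 203×837 mm rectangular opening (x by z) and a uniform 87 mm border on every side. Frame depth is 17 mm along y. It is built from two vertical stiles running the full outside height and two horizontal rails spanning the gap between the stiles.

Two stools sit around the table at the +y, +x sides. The picture frame is on top of the table.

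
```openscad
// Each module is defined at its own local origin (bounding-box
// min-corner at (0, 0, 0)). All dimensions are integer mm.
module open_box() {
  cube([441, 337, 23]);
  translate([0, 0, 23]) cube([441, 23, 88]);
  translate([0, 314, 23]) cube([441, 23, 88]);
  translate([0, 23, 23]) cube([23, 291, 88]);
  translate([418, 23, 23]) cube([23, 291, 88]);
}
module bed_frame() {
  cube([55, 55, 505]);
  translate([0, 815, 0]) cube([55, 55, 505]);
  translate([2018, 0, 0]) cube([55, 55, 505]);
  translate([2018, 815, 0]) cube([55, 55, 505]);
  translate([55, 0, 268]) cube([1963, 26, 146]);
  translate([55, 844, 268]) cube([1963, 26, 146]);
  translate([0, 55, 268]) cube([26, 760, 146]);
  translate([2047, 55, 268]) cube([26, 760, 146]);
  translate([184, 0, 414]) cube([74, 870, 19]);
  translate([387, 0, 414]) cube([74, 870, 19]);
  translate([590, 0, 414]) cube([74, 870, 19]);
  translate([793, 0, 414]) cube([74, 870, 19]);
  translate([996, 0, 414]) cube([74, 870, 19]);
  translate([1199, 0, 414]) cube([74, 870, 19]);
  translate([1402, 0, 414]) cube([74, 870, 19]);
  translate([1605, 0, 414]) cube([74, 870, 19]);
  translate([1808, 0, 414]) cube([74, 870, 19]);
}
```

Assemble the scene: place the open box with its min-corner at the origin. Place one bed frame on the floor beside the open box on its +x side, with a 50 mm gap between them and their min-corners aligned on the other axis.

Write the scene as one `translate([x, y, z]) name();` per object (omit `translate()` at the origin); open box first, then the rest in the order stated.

open_box();
translate([491, 0, 0]) bed_frame();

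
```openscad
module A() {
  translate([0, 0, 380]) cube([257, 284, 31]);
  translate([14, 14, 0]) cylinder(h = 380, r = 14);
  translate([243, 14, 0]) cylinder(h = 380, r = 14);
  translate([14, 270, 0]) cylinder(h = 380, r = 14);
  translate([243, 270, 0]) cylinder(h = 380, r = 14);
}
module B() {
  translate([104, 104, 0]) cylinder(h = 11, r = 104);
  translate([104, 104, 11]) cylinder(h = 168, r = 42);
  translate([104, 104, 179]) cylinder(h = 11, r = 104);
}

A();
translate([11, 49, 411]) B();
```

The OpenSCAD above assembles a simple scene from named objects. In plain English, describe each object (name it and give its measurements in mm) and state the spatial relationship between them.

A is a four-legged stool. The seat is 257×284 mm, 31 mm thick, top at z = 411 mm. It stands on four round legs, each 28 mm in diameter, from z = 0 to the seat underside, each leg's axis is inset half a diameter from the nearest pair of seat edges (so the leg's bounding box is flush with the corner).

B is a spool: two coaxial disc flanges of radius 104 mm and thickness 11 mm, joined by a core cylinder of radius 42 mm and height 168 mm. The lower flange rests on z = 0 and the three cylinders share a vertical axis.

The spool is on top of the stool.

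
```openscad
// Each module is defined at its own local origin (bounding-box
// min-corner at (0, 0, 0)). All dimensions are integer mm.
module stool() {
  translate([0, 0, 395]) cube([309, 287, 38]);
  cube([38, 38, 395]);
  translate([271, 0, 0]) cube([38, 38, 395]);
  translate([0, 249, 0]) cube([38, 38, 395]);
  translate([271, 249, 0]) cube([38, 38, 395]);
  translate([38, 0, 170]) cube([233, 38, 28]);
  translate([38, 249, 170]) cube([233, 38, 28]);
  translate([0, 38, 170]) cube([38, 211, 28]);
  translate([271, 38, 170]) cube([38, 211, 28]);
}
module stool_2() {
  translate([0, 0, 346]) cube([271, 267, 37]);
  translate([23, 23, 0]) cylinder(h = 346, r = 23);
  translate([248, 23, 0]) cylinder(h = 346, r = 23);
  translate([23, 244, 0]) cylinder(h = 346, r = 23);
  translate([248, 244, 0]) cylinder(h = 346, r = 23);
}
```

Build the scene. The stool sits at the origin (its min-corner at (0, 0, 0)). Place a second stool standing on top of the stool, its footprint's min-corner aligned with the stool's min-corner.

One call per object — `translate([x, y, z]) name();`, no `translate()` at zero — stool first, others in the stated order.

stool();
translate([0, 0, 433]) stool_2();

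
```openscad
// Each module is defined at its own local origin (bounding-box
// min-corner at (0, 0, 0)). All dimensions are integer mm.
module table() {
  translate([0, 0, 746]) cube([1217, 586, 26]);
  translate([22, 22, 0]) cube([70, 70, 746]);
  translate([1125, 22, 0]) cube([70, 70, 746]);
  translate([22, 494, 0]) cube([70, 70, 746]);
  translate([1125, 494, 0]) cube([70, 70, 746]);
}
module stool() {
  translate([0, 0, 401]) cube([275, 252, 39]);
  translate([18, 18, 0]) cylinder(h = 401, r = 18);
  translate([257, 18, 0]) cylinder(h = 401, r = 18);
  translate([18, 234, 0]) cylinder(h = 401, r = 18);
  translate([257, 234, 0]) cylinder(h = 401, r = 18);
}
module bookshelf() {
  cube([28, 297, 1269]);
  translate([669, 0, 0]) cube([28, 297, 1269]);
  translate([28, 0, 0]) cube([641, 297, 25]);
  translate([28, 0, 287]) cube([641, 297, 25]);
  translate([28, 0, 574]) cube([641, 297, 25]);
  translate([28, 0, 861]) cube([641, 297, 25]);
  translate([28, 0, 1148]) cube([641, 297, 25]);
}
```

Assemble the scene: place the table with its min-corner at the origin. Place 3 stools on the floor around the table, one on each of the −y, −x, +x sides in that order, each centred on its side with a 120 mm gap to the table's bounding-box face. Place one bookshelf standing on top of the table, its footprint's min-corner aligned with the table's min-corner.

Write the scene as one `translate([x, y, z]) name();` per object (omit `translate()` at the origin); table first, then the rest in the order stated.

table();
translate([471, -372, 0]) stool();
translate([-395, 167, 0]) stool();
translate([1337, 167, 0]) stool();
translate([0, 0, 772]) bookshelf();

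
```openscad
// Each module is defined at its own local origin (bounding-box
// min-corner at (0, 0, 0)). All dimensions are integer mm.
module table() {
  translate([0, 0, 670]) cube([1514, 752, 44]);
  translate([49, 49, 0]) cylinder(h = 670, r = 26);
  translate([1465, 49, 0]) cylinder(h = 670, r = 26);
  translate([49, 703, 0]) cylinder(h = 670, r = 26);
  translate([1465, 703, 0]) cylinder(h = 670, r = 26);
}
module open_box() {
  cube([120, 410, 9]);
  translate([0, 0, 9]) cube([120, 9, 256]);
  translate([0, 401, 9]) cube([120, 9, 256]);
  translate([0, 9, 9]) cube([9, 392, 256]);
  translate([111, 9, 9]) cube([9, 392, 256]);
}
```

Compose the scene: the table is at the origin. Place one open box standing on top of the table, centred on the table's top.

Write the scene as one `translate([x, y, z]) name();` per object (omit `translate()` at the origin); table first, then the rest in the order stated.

table();
translate([697, 171, 714]) open_box();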